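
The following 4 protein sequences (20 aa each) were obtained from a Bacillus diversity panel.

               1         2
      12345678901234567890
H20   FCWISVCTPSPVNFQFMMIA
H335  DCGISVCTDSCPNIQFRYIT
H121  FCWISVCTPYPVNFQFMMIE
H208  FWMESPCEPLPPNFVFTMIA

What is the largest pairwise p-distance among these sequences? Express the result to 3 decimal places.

0.700

Pairwise Hamming distances:
  H20 vs H335: 9
  H20 vs H121: 2
  H20 vs H208: 9
  H335 vs H121: 10
  H335 vs H208: 14
  H121 vs H208: 10
The largest is 14 mismatches, between H335 and H208; p = 14/20 = 0.700.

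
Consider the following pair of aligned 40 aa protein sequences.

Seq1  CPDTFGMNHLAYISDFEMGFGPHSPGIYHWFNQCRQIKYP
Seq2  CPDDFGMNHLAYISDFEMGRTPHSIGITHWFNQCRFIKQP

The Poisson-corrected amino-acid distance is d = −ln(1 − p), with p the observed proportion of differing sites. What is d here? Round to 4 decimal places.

Differing sites — 4:T/D; 20:F/R; 21:G/T; 25:P/I; 28:Y/T; 36:Q/F; 39:Y/Q.
p = 7/40 = 0.175000.
d = −ln(1 − 0.175000) = −ln(0.825000) = 0.1924.

0.1924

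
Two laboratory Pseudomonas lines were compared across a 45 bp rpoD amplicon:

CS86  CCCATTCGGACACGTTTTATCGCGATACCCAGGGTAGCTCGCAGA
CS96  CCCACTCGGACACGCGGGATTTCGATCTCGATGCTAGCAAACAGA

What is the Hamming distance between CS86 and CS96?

15

Mismatches occur at site 5 (T/C), site 15 (T/C), site 16 (T/G), site 17 (T/G), site 18 (T/G), site 21 (C/T), site 22 (G/T), site 27 (A/C), site 28 (C/T), site 30 (C/G), site 32 (G/T), site 34 (G/C), site 39 (T/A), site 40 (C/A), site 41 (G/A).
That gives 15 mismatches out of 45 aligned sites, so the Hamming distance is 15.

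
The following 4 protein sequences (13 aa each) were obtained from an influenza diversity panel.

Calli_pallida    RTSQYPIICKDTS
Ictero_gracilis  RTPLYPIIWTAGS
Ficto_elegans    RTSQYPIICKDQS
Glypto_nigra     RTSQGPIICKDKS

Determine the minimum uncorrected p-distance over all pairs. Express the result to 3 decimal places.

Pairwise Hamming distances:
  Calli_pallida vs Ictero_gracilis: 6
  Calli_pallida vs Ficto_elegans: 1
  Calli_pallida vs Glypto_nigra: 2
  Ictero_gracilis vs Ficto_elegans: 6
  Ictero_gracilis vs Glypto_nigra: 7
  Ficto_elegans vs Glypto_nigra: 2
The smallest is 1 mismatch, between Calli_pallida and Ficto_elegans; p = 1/13 = 0.077.

0.077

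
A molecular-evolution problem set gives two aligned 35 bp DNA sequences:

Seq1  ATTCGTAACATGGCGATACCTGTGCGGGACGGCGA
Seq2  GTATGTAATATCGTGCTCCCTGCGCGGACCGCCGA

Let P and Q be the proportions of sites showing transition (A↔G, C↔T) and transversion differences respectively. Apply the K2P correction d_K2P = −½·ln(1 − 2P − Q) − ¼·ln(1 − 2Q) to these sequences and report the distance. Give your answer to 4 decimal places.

0.4660

The sequences differ at positions 1 (A/G, transition), 3 (T/A, transversion), 4 (C/T, transition), 9 (C/T, transition), 12 (G/C, transversion), 14 (C/T, transition), 16 (A/C, transversion), 18 (A/C, transversion), 23 (T/C, transition), 28 (G/A, transition), 29 (A/C, transversion), 32 (G/C, transversion).
Of the 12 differences, 6 transitions and 6 transversions over 35 sites: P = 6/35 = 0.171429, Q = 6/35 = 0.171429.
d = −0.5·ln(0.485713) − 0.25·ln(0.657142) = −0.5·(-0.722137) − 0.25·(-0.419855) = 0.4660.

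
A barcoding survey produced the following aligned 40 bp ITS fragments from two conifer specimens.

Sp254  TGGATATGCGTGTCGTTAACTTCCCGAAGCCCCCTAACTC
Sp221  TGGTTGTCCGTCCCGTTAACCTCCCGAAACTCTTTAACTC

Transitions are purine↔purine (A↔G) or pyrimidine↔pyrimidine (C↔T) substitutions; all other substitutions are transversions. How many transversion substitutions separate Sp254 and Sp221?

3

Mismatches occur at site 4 (A→T, transversion), site 6 (A→G, transition), site 8 (G→C, transversion), site 12 (G→C, transversion), site 13 (T→C, transition), site 21 (T→C, transition), site 29 (G→A, transition), site 31 (C→T, transition), site 33 (C→T, transition), site 34 (C→T, transition).
Of the 10 differences, 7 transitions and 3 transversions, so the answer is 3.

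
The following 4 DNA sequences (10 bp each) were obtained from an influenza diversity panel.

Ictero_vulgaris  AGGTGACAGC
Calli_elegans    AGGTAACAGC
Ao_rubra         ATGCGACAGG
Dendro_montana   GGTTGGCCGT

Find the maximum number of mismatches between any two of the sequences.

7

Pairwise Hamming distances:
  Ictero_vulgaris vs Calli_elegans: 1
  Ictero_vulgaris vs Ao_rubra: 3
  Ictero_vulgaris vs Dendro_montana: 5
  Calli_elegans vs Ao_rubra: 4
  Calli_elegans vs Dendro_montana: 6
  Ao_rubra vs Dendro_montana: 7
The largest is 7, between Ao_rubra and Dendro_montana.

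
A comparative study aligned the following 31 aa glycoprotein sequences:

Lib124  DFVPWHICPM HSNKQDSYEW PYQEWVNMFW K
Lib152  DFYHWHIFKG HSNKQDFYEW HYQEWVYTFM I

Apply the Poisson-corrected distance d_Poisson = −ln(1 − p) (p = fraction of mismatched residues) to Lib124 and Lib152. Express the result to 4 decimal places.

The sequences differ at positions 3 (V/Y), 4 (P/H), 8 (C/F), 9 (P/K), 10 (M/G), 17 (S/F), 21 (P/H), 27 (N/Y), 28 (M/T), 30 (W/M), 31 (K/I).
p = 11/31 = 0.354839.
d = −ln(1 − 0.354839) = −ln(0.645161) = 0.4383.

0.4383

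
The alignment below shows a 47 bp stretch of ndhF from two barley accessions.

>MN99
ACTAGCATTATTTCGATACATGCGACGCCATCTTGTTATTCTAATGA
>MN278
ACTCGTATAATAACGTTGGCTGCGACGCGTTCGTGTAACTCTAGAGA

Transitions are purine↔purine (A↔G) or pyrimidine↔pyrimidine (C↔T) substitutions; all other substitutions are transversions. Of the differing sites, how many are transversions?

12

Differing sites — 4:A/C (Tv); 6:C/T (Ti); 9:T/A (Tv); 12:T/A (Tv); 13:T/A (Tv); 16:A/T (Tv); 18:A/G (Ti); 19:C/G (Tv); 20:A/C (Tv); 29:C/G (Tv); 30:A/T (Tv); 33:T/G (Tv); 37:T/A (Tv); 39:T/C (Ti); 44:A/G (Ti); 45:T/A (Tv).
Of the 16 differences, 4 transitions and 12 transversions, so the answer is 12.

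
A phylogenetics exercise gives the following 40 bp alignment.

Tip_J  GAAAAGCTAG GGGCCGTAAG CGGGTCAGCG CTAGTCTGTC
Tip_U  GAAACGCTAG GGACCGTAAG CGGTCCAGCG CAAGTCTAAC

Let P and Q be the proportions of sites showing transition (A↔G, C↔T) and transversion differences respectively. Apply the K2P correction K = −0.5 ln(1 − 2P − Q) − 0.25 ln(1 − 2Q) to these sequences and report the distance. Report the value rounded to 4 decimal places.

The sequences differ at positions 5 (A/C, transversion), 13 (G/A, transition), 24 (G/T, transversion), 25 (T/C, transition), 32 (T/A, transversion), 38 (G/A, transition), 39 (T/A, transversion).
Of the 7 differences, 3 transitions and 4 transversions over 40 sites: P = 3/40 = 0.075000, Q = 4/40 = 0.100000.
d = −0.5·ln(0.750000) − 0.25·ln(0.800000) = −0.5·(-0.287682) − 0.25·(-0.223144) = 0.1996.

0.1996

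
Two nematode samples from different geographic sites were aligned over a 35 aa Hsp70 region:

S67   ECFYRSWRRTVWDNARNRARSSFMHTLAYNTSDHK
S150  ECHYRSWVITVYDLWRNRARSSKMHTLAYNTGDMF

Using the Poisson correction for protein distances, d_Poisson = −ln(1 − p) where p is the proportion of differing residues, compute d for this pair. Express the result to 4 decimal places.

0.3365

Mismatches occur at site 3 (F/H), site 8 (R/V), site 9 (R/I), site 12 (W/Y), site 14 (N/L), site 15 (A/W), site 23 (F/K), site 32 (S/G), site 34 (H/M), site 35 (K/F).
p = 10/35 = 0.285714.
d = −ln(1 − 0.285714) = −ln(0.714286) = 0.3365.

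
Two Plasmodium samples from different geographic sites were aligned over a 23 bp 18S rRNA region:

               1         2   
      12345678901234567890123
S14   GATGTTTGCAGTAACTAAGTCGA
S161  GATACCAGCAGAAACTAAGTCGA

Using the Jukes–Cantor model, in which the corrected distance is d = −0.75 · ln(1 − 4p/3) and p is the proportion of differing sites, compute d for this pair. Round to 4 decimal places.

0.2567

Mismatches occur at site 4 (G↔A), site 5 (T↔C), site 6 (T↔C), site 7 (T↔A), site 12 (T↔A).
p = 5/23 = 0.217391.
d = −0.75 · ln(1 − (4/3)·0.217391) = −0.75 · ln(0.710145) = −0.75 · (-0.342286) = 0.2567.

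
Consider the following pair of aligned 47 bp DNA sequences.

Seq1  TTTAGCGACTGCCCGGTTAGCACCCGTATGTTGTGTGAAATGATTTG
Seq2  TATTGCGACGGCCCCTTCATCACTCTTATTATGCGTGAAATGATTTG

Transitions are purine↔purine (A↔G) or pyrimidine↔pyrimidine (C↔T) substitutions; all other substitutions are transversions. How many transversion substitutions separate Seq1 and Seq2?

9

Differing sites — 2:T/A (Tv); 4:A/T (Tv); 10:T/G (Tv); 15:G/C (Tv); 16:G/T (Tv); 18:T/C (Ti); 20:G/T (Tv); 24:C/T (Ti); 26:G/T (Tv); 30:G/T (Tv); 31:T/A (Tv); 34:T/C (Ti).
Of the 12 differences, 3 transitions and 9 transversions, so the answer is 9.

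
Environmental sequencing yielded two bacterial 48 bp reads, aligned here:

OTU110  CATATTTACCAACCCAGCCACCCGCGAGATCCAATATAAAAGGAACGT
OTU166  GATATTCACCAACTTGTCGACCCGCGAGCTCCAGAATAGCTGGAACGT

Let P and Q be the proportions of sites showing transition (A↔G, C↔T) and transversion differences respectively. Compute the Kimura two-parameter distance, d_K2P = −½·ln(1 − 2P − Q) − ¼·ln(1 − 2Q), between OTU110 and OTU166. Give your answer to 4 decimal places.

0.3382

The sequences differ at positions 1 (C/G, transversion), 7 (T/C, transition), 14 (C/T, transition), 15 (C/T, transition), 16 (A/G, transition), 17 (G/T, transversion), 19 (C/G, transversion), 29 (A/C, transversion), 34 (A/G, transition), 35 (T/A, transversion), 39 (A/G, transition), 40 (A/C, transversion), 41 (A/T, transversion).
Of the 13 differences, 6 transitions and 7 transversions over 48 sites: P = 6/48 = 0.125000, Q = 7/48 = 0.145833.
d = −0.5·ln(0.604167) − 0.25·ln(0.708334) = −0.5·(-0.503905) − 0.25·(-0.344840) = 0.3382.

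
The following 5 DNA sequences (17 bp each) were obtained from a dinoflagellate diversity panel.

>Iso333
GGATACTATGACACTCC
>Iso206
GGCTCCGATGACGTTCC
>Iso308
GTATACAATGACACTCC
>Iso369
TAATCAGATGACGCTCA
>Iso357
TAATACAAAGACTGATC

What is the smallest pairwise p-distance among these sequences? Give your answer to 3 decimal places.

Pairwise Hamming distances:
  Iso333 vs Iso206: 5
  Iso333 vs Iso308: 2
  Iso333 vs Iso369: 7
  Iso333 vs Iso357: 8
  Iso206 vs Iso308: 6
  Iso206 vs Iso369: 6
  Iso206 vs Iso357: 10
  Iso308 vs Iso369: 7
  Iso308 vs Iso357: 7
  Iso369 vs Iso357: 9
The smallest is 2 mismatches, between Iso333 and Iso308; p = 2/17 = 0.118.

0.118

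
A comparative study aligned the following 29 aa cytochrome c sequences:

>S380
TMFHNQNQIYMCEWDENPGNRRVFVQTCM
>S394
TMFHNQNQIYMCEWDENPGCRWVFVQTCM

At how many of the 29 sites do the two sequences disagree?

The sequences differ at positions 20 (N/C), 22 (R/W).
That gives 2 mismatches out of 29 aligned sites, so the Hamming distance is 2.

2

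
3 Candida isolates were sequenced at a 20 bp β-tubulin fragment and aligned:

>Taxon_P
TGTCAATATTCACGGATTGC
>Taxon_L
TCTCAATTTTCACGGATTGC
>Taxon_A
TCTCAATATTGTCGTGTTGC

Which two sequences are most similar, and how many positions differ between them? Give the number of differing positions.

2

Pairwise Hamming distances:
  Taxon_P vs Taxon_L: 2
  Taxon_P vs Taxon_A: 5
  Taxon_L vs Taxon_A: 5
The smallest is 2, between Taxon_P and Taxon_L.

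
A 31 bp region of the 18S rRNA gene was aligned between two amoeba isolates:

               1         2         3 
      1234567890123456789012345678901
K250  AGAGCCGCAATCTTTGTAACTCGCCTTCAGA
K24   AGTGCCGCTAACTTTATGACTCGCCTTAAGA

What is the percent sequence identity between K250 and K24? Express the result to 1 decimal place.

80.6%

Mismatches occur at site 3 (A→T), site 9 (A→T), site 11 (T→A), site 16 (G→A), site 18 (A→G), site 28 (C→A).
25 of the 31 sites match, so the percent identity is 25/31 × 100 = 80.6%.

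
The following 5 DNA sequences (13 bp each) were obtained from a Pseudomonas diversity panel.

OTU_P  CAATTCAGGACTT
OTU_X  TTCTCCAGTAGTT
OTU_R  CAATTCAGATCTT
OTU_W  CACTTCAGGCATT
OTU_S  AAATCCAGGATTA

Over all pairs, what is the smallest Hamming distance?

2

Pairwise Hamming distances:
  OTU_P vs OTU_X: 6
  OTU_P vs OTU_R: 2
  OTU_P vs OTU_W: 3
  OTU_P vs OTU_S: 4
  OTU_X vs OTU_R: 7
  OTU_X vs OTU_W: 6
  OTU_X vs OTU_S: 6
  OTU_R vs OTU_W: 4
  OTU_R vs OTU_S: 6
  OTU_W vs OTU_S: 6
The smallest is 2, between OTU_P and OTU_R.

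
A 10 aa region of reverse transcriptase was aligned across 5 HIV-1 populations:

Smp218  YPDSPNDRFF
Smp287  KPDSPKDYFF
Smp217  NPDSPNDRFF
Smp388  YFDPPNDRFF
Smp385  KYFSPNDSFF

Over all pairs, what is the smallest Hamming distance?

1

Pairwise Hamming distances:
  Smp218 vs Smp287: 3
  Smp218 vs Smp217: 1
  Smp218 vs Smp388: 2
  Smp218 vs Smp385: 4
  Smp287 vs Smp217: 3
  Smp287 vs Smp388: 5
  Smp287 vs Smp385: 4
  Smp217 vs Smp388: 3
  Smp217 vs Smp385: 4
  Smp388 vs Smp385: 5
The smallest is 1, between Smp218 and Smp217.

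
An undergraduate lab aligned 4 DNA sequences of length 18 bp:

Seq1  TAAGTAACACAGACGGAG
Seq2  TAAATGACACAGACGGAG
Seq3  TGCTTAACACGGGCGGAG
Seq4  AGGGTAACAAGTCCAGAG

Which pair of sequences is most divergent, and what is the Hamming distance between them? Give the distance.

Pairwise Hamming distances:
  Seq1 vs Seq2: 2
  Seq1 vs Seq3: 5
  Seq1 vs Seq4: 8
  Seq2 vs Seq3: 6
  Seq2 vs Seq4: 10
  Seq3 vs Seq4: 7
The largest is 10, between Seq2 and Seq4.

10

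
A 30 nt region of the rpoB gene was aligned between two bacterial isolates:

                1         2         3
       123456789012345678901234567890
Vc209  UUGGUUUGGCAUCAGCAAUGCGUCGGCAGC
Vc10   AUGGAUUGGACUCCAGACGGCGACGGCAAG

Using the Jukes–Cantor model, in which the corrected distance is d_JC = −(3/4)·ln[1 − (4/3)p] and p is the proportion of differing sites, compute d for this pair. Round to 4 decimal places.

Mismatches occur at site 1 (U→A), site 5 (U→A), site 10 (C→A), site 11 (A→C), site 14 (A→C), site 15 (G→A), site 16 (C→G), site 18 (A→C), site 19 (U→G), site 23 (U→A), site 29 (G→A), site 30 (C→G).
p = 12/30 = 0.400000.
d = −0.75 · ln(1 − (4/3)·0.400000) = −0.75 · ln(0.466667) = −0.75 · (-0.762139) = 0.5716.

0.5716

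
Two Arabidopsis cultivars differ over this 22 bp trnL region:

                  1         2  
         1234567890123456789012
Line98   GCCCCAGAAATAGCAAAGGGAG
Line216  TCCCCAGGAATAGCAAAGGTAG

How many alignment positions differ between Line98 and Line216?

3

The sequences differ at positions 1 (G/T), 8 (A/G), 20 (G/T).
That gives 3 mismatches out of 22 aligned sites, so the Hamming distance is 3.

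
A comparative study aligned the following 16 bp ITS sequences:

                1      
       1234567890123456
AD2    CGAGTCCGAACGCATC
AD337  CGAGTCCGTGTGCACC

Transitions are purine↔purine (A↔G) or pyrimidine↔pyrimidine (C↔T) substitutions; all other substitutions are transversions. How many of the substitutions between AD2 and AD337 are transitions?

The sequences differ at positions 9 (A/T, transversion), 10 (A/G, transition), 11 (C/T, transition), 15 (T/C, transition).
Of the 4 differences, 3 transitions and 1 transversion, so the answer is 3.

3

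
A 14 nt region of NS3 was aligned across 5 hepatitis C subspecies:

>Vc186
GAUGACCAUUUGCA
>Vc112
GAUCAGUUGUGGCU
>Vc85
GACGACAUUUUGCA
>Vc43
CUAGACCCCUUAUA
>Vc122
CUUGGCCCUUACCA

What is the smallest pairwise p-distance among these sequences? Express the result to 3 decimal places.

Pairwise Hamming distances:
  Vc186 vs Vc112: 7
  Vc186 vs Vc85: 3
  Vc186 vs Vc43: 7
  Vc186 vs Vc122: 6
  Vc112 vs Vc85: 7
  Vc112 vs Vc43: 12
  Vc112 vs Vc122: 11
  Vc85 vs Vc43: 8
  Vc85 vs Vc122: 8
  Vc43 vs Vc122: 6
The smallest is 3 mismatches, between Vc186 and Vc85; p = 3/14 = 0.214.

0.214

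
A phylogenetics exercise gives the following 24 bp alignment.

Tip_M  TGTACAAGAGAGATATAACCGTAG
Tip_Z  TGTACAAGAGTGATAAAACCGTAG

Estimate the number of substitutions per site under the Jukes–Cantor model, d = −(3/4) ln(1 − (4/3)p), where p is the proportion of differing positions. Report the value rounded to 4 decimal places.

Differing sites — 11:A/T; 16:T/A.
p = 2/24 = 0.083333.
d = −0.75 · ln(1 − (4/3)·0.083333) = −0.75 · ln(0.888889) = −0.75 · (-0.117783) = 0.0883.

0.0883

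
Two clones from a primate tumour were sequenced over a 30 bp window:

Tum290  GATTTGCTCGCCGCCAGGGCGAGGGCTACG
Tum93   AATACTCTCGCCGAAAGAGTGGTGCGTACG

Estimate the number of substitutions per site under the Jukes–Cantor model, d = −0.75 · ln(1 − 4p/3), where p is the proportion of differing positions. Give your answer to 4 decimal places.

The sequences differ at positions 1 (G/A), 4 (T/A), 5 (T/C), 6 (G/T), 14 (C/A), 15 (C/A), 18 (G/A), 20 (C/T), 22 (A/G), 23 (G/T), 25 (G/C), 26 (C/G).
p = 12/30 = 0.400000.
d = −0.75 · ln(1 − (4/3)·0.400000) = −0.75 · ln(0.466667) = −0.75 · (-0.762139) = 0.5716.

0.5716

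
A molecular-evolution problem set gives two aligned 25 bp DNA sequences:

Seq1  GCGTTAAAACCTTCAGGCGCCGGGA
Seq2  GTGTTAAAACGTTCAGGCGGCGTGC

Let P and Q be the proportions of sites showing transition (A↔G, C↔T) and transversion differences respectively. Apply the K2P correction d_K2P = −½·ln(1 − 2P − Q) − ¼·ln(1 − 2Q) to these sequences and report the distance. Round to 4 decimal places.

0.2336

Mismatches occur at site 2 (C→T, transition), site 11 (C→G, transversion), site 20 (C→G, transversion), site 23 (G→T, transversion), site 25 (A→C, transversion).
Of the 5 differences, 1 transition and 4 transversions over 25 sites: P = 1/25 = 0.040000, Q = 4/25 = 0.160000.
d = −0.5·ln(0.760000) − 0.25·ln(0.680000) = −0.5·(-0.274437) − 0.25·(-0.385662) = 0.2336.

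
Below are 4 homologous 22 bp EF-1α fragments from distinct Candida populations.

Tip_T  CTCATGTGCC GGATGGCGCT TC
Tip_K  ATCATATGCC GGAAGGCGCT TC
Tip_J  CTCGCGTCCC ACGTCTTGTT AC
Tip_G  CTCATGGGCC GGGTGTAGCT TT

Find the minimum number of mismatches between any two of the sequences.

3

Pairwise Hamming distances:
  Tip_T vs Tip_K: 3
  Tip_T vs Tip_J: 11
  Tip_T vs Tip_G: 5
  Tip_K vs Tip_J: 14
  Tip_K vs Tip_G: 8
  Tip_J vs Tip_G: 11
The smallest is 3, between Tip_T and Tip_K.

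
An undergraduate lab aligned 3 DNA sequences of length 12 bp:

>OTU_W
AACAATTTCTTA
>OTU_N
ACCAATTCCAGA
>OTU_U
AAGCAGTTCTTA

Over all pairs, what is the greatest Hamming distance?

7

Pairwise Hamming distances:
  OTU_W vs OTU_N: 4
  OTU_W vs OTU_U: 3
  OTU_N vs OTU_U: 7
The largest is 7, between OTU_N and OTU_U.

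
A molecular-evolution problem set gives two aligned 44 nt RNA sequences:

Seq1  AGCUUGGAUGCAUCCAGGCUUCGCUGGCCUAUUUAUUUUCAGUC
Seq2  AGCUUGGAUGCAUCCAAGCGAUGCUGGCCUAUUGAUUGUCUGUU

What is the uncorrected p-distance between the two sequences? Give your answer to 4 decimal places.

0.1818

Mismatches occur at site 17 (G↔A), site 20 (U↔G), site 21 (U↔A), site 22 (C↔U), site 34 (U↔G), site 38 (U↔G), site 41 (A↔U), site 44 (C↔U).
There are 8 differences over 44 sites, so p = 8/44 = 0.1818.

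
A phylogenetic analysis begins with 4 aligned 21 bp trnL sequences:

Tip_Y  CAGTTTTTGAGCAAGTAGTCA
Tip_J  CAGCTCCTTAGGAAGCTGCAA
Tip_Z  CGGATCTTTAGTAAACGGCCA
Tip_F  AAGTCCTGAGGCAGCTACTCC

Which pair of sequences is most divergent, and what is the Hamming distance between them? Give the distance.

16

Pairwise Hamming distances:
  Tip_Y vs Tip_J: 9
  Tip_Y vs Tip_Z: 9
  Tip_Y vs Tip_F: 10
  Tip_J vs Tip_Z: 7
  Tip_J vs Tip_F: 16
  Tip_Z vs Tip_F: 15
The largest is 16, between Tip_J and Tip_F.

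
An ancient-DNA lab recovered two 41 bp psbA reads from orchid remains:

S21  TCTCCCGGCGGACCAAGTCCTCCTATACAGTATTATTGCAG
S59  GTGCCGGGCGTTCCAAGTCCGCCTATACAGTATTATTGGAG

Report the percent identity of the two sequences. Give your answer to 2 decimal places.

The sequences differ at positions 1 (T/G), 2 (C/T), 3 (T/G), 6 (C/G), 11 (G/T), 12 (A/T), 21 (T/G), 39 (C/G).
33 of the 41 sites match, so the percent identity is 33/41 × 100 = 80.49%.

80.49%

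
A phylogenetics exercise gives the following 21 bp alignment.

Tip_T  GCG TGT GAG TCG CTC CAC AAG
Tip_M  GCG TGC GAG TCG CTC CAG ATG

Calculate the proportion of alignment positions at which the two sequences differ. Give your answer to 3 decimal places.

Differing sites — 6:T/C; 18:C/G; 20:A/T.
There are 3 differences over 21 sites, so p = 3/21 = 0.143.

0.143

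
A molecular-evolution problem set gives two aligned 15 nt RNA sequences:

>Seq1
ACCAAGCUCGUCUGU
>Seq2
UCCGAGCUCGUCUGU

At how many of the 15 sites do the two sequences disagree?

Mismatches occur at site 1 (A→U), site 4 (A→G).
That gives 2 mismatches out of 15 aligned sites, so the Hamming distance is 2.

2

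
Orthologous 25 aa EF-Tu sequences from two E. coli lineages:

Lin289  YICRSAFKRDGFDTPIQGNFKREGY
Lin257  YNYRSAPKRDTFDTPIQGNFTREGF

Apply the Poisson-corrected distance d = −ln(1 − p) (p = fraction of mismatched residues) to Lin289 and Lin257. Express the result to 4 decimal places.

The sequences differ at positions 2 (I/N), 3 (C/Y), 7 (F/P), 11 (G/T), 21 (K/T), 25 (Y/F).
p = 6/25 = 0.240000.
d = −ln(1 − 0.240000) = −ln(0.760000) = 0.2744.

0.2744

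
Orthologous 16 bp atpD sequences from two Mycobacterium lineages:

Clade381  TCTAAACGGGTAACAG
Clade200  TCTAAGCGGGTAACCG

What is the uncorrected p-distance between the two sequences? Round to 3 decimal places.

0.125

Differing sites — 6:A/G; 15:A/C.
There are 2 differences over 16 sites, so p = 2/16 = 0.125.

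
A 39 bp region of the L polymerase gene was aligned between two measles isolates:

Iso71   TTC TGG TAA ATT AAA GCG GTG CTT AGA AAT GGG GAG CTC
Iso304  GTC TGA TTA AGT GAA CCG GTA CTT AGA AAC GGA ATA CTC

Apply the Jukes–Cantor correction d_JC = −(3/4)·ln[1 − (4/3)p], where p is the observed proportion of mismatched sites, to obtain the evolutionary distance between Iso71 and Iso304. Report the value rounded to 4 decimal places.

0.3961

Mismatches occur at site 1 (T↔G), site 6 (G↔A), site 8 (A↔T), site 11 (T↔G), site 13 (A↔G), site 16 (G↔C), site 21 (G↔A), site 30 (T↔C), site 33 (G↔A), site 34 (G↔A), site 35 (A↔T), site 36 (G↔A).
p = 12/39 = 0.307692.
d = −0.75 · ln(1 − (4/3)·0.307692) = −0.75 · ln(0.589744) = −0.75 · (-0.528067) = 0.3961.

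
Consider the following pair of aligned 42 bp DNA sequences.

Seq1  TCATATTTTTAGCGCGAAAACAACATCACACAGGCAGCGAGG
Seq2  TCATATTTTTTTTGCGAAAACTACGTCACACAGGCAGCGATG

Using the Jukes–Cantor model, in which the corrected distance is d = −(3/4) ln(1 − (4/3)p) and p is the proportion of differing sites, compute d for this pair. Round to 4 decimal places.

0.1585

Differing sites — 11:A/T; 12:G/T; 13:C/T; 22:A/T; 25:A/G; 41:G/T.
p = 6/42 = 0.142857.
d = −0.75 · ln(1 − (4/3)·0.142857) = −0.75 · ln(0.809524) = −0.75 · (-0.211309) = 0.1585.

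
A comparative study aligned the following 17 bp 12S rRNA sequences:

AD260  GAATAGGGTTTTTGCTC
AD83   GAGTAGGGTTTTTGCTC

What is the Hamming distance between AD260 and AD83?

A single mismatch occurs at site 3 (A→G).
That gives 1 mismatch out of 17 aligned sites, so the Hamming distance is 1.

1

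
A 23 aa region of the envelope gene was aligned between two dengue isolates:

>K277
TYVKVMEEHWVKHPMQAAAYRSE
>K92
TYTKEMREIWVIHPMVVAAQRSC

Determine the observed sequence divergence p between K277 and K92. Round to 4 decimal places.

Differing sites — 3:V/T; 5:V/E; 7:E/R; 9:H/I; 12:K/I; 16:Q/V; 17:A/V; 20:Y/Q; 23:E/C.
There are 9 differences over 23 sites, so p = 9/23 = 0.3913.

0.3913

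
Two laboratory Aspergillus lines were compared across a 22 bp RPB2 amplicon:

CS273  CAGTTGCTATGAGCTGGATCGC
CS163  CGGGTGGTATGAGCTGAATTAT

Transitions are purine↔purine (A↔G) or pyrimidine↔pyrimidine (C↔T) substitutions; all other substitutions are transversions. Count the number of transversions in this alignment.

The sequences differ at positions 2 (A/G, transition), 4 (T/G, transversion), 7 (C/G, transversion), 17 (G/A, transition), 20 (C/T, transition), 21 (G/A, transition), 22 (C/T, transition).
Of the 7 differences, 5 transitions and 2 transversions, so the answer is 2.

2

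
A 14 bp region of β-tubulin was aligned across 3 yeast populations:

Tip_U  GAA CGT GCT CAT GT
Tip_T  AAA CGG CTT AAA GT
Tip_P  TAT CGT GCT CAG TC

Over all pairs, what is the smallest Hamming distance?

5

Pairwise Hamming distances:
  Tip_U vs Tip_T: 6
  Tip_U vs Tip_P: 5
  Tip_T vs Tip_P: 9
The smallest is 5, between Tip_U and Tip_P.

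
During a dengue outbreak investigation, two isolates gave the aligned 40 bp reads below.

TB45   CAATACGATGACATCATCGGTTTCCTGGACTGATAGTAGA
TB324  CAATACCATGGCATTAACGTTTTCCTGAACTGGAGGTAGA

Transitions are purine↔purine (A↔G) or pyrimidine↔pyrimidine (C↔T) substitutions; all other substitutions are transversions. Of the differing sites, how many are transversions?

4

Differing sites — 7:G/C (Tv); 11:A/G (Ti); 15:C/T (Ti); 17:T/A (Tv); 20:G/T (Tv); 28:G/A (Ti); 33:A/G (Ti); 34:T/A (Tv); 35:A/G (Ti).
Of the 9 differences, 5 transitions and 4 transversions, so the answer is 4.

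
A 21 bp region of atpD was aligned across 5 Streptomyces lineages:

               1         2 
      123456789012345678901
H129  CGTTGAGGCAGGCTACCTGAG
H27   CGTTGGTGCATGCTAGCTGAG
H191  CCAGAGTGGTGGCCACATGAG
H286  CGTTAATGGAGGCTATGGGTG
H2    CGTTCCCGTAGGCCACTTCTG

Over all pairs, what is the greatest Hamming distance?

11

Pairwise Hamming distances:
  H129 vs H27: 4
  H129 vs H191: 10
  H129 vs H286: 7
  H129 vs H2: 8
  H27 vs H191: 10
  H27 vs H286: 8
  H27 vs H2: 10
  H191 vs H286: 10
  H191 vs H2: 11
  H286 vs H2: 9
The largest is 11, between H191 and H2.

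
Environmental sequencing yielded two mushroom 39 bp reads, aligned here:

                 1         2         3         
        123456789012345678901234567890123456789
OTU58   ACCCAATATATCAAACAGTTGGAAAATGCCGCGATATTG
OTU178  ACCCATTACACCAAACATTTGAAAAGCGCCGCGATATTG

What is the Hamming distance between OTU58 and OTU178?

Mismatches occur at site 6 (A↔T), site 9 (T↔C), site 11 (T↔C), site 18 (G↔T), site 22 (G↔A), site 26 (A↔G), site 27 (T↔C).
That gives 7 mismatches out of 39 aligned sites, so the Hamming distance is 7.

7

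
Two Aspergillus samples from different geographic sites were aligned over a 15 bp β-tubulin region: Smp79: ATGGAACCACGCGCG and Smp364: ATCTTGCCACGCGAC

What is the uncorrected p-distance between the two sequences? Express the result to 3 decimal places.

Mismatches occur at site 3 (G↔C), site 4 (G↔T), site 5 (A↔T), site 6 (A↔G), site 14 (C↔A), site 15 (G↔C).
There are 6 differences over 15 sites, so p = 6/15 = 0.400.

0.400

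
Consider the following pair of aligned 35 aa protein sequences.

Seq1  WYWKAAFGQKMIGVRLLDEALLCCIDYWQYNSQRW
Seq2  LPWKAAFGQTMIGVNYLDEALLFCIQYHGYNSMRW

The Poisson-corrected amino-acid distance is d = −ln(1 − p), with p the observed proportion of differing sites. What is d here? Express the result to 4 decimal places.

The sequences differ at positions 1 (W/L), 2 (Y/P), 10 (K/T), 15 (R/N), 16 (L/Y), 23 (C/F), 26 (D/Q), 28 (W/H), 29 (Q/G), 33 (Q/M).
p = 10/35 = 0.285714.
d = −ln(1 − 0.285714) = −ln(0.714286) = 0.3365.

0.3365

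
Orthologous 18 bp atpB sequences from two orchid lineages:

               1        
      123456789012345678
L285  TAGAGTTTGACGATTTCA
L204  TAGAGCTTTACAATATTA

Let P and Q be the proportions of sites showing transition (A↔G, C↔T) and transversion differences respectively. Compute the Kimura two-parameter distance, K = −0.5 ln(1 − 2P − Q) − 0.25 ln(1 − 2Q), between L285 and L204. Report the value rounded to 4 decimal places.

0.3567

Mismatches occur at site 6 (T↔C, transition), site 9 (G↔T, transversion), site 12 (G↔A, transition), site 15 (T↔A, transversion), site 17 (C↔T, transition).
Of the 5 differences, 3 transitions and 2 transversions over 18 sites: P = 3/18 = 0.166667, Q = 2/18 = 0.111111.
d = −0.5·ln(0.555555) − 0.25·ln(0.777778) = −0.5·(-0.587788) − 0.25·(-0.251314) = 0.3567.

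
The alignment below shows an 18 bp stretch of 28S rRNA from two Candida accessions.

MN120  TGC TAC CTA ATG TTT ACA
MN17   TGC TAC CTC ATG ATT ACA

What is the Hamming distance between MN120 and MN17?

Mismatches occur at site 9 (A/C), site 13 (T/A).
That gives 2 mismatches out of 18 aligned sites, so the Hamming distance is 2.

2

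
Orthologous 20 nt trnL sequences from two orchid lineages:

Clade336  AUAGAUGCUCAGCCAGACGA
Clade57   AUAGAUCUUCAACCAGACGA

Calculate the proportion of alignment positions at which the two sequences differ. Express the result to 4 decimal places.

Differing sites — 7:G/C; 8:C/U; 12:G/A.
There are 3 differences over 20 sites, so p = 3/20 = 0.1500.

0.1500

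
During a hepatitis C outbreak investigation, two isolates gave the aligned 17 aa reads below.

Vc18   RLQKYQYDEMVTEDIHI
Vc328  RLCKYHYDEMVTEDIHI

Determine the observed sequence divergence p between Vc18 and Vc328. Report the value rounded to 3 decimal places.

0.118

Mismatches occur at site 3 (Q↔C), site 6 (Q↔H).
There are 2 differences over 17 sites, so p = 2/17 = 0.118.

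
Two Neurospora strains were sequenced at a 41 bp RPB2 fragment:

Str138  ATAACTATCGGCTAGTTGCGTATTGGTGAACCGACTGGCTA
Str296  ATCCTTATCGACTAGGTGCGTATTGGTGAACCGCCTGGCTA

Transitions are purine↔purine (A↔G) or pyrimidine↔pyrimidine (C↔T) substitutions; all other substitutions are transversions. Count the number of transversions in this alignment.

Mismatches occur at site 3 (A→C, transversion), site 4 (A→C, transversion), site 5 (C→T, transition), site 11 (G→A, transition), site 16 (T→G, transversion), site 34 (A→C, transversion).
Of the 6 differences, 2 transitions and 4 transversions, so the answer is 4.

4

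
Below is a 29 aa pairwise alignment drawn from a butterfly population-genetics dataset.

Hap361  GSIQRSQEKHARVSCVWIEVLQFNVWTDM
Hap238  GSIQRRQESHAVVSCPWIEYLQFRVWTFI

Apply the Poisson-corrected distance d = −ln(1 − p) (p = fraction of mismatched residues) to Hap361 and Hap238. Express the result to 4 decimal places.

0.3228

The sequences differ at positions 6 (S/R), 9 (K/S), 12 (R/V), 16 (V/P), 20 (V/Y), 24 (N/R), 28 (D/F), 29 (M/I).
p = 8/29 = 0.275862.
d = −ln(1 − 0.275862) = −ln(0.724138) = 0.3228.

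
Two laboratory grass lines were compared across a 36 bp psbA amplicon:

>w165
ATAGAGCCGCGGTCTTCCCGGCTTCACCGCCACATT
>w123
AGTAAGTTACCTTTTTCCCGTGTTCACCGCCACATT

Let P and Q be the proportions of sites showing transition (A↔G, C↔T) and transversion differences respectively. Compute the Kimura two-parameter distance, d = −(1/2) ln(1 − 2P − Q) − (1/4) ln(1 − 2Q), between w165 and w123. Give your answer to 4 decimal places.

0.3953

Differing sites — 2:T/G (Tv); 3:A/T (Tv); 4:G/A (Ti); 7:C/T (Ti); 8:C/T (Ti); 9:G/A (Ti); 11:G/C (Tv); 12:G/T (Tv); 14:C/T (Ti); 21:G/T (Tv); 22:C/G (Tv).
Of the 11 differences, 5 transitions and 6 transversions over 36 sites: P = 5/36 = 0.138889, Q = 6/36 = 0.166667.
d = −0.5·ln(0.555555) − 0.25·ln(0.666666) = −0.5·(-0.587788) − 0.25·(-0.405466) = 0.3953.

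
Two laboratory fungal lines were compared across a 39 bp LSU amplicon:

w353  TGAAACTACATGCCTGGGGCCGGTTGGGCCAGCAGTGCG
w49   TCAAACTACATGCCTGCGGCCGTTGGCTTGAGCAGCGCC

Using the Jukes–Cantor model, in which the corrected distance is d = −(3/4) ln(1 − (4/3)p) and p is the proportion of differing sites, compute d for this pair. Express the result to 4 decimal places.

Differing sites — 2:G/C; 17:G/C; 23:G/T; 25:T/G; 27:G/C; 28:G/T; 29:C/T; 30:C/G; 36:T/C; 39:G/C.
p = 10/39 = 0.256410.
d = −0.75 · ln(1 − (4/3)·0.256410) = −0.75 · ln(0.658120) = −0.75 · (-0.418368) = 0.3138.

0.3138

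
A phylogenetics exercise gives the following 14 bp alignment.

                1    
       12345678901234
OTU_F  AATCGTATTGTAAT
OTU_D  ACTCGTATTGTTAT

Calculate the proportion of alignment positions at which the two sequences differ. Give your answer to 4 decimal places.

The sequences differ at positions 2 (A/C), 12 (A/T).
There are 2 differences over 14 sites, so p = 2/14 = 0.1429.

0.1429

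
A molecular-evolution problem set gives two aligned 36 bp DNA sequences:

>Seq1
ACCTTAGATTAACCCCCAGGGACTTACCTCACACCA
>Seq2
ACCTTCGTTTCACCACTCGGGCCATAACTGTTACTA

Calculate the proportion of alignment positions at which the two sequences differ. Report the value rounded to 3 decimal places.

0.361

Differing sites — 6:A/C; 8:A/T; 11:A/C; 15:C/A; 17:C/T; 18:A/C; 22:A/C; 24:T/A; 27:C/A; 30:C/G; 31:A/T; 32:C/T; 35:C/T.
There are 13 differences over 36 sites, so p = 13/36 = 0.361.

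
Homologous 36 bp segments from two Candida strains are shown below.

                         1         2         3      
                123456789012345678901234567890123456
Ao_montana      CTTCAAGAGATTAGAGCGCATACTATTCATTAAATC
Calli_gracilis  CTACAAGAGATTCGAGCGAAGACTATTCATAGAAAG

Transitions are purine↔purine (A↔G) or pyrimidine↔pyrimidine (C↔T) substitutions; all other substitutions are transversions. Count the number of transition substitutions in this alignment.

Mismatches occur at site 3 (T→A, transversion), site 13 (A→C, transversion), site 19 (C→A, transversion), site 21 (T→G, transversion), site 31 (T→A, transversion), site 32 (A→G, transition), site 35 (T→A, transversion), site 36 (C→G, transversion).
Of the 8 differences, 1 transition and 7 transversions, so the answer is 1.

1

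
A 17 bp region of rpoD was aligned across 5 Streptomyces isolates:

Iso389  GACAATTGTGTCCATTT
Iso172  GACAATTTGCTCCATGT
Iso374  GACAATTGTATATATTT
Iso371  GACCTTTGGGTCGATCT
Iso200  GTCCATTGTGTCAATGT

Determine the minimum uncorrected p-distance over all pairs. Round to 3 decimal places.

0.176

Pairwise Hamming distances:
  Iso389 vs Iso172: 4
  Iso389 vs Iso374: 3
  Iso389 vs Iso371: 5
  Iso389 vs Iso200: 4
  Iso172 vs Iso374: 6
  Iso172 vs Iso371: 6
  Iso172 vs Iso200: 6
  Iso374 vs Iso371: 7
  Iso374 vs Iso200: 6
  Iso371 vs Iso200: 5
The smallest is 3 mismatches, between Iso389 and Iso374; p = 3/17 = 0.176.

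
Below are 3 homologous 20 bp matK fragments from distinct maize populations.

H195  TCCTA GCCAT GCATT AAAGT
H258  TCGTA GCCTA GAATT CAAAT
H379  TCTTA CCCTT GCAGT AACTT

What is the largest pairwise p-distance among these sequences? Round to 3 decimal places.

Pairwise Hamming distances:
  H195 vs H258: 6
  H195 vs H379: 6
  H258 vs H379: 8
The largest is 8 mismatches, between H258 and H379; p = 8/20 = 0.400.

0.400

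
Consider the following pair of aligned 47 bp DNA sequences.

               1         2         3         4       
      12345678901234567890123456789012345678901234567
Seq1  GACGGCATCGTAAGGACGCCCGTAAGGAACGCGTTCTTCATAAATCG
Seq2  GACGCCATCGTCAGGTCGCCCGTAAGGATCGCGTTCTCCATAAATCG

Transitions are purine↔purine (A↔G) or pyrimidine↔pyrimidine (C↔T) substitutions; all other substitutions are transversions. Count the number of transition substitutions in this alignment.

1

The sequences differ at positions 5 (G/C, transversion), 12 (A/C, transversion), 16 (A/T, transversion), 29 (A/T, transversion), 38 (T/C, transition).
Of the 5 differences, 1 transition and 4 transversions, so the answer is 1.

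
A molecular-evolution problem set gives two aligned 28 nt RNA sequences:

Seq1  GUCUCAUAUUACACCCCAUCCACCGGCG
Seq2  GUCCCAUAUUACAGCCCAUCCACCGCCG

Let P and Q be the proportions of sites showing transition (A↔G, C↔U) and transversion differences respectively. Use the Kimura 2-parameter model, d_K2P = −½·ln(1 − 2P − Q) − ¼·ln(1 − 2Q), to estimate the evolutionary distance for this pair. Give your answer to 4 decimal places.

The sequences differ at positions 4 (U/C, transition), 14 (C/G, transversion), 26 (G/C, transversion).
Of the 3 differences, 1 transition and 2 transversions over 28 sites: P = 1/28 = 0.035714, Q = 2/28 = 0.071429.
d = −0.5·ln(0.857143) − 0.25·ln(0.857142) = −0.5·(-0.154151) − 0.25·(-0.154152) = 0.1156.

0.1156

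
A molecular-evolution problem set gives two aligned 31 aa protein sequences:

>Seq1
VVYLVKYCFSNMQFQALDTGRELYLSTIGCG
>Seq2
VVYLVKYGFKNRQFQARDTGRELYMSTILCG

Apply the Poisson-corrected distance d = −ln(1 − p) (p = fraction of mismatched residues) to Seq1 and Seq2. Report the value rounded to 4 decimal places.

Differing sites — 8:C/G; 10:S/K; 12:M/R; 17:L/R; 25:L/M; 29:G/L.
p = 6/31 = 0.193548.
d = −ln(1 − 0.193548) = −ln(0.806452) = 0.2151.

0.2151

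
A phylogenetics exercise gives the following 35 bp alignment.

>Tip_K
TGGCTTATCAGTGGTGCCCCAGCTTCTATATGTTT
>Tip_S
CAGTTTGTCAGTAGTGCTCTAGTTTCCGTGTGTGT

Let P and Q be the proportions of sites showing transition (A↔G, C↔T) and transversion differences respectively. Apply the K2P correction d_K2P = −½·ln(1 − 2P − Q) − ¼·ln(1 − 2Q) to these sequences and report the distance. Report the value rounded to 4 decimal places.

0.5499

Differing sites — 1:T/C (Ti); 2:G/A (Ti); 4:C/T (Ti); 7:A/G (Ti); 13:G/A (Ti); 18:C/T (Ti); 20:C/T (Ti); 23:C/T (Ti); 27:T/C (Ti); 28:A/G (Ti); 30:A/G (Ti); 34:T/G (Tv).
Of the 12 differences, 11 transitions and 1 transversion over 35 sites: P = 11/35 = 0.314286, Q = 1/35 = 0.028571.
d = −0.5·ln(0.342857) − 0.25·ln(0.942858) = −0.5·(-1.070442) − 0.25·(-0.058840) = 0.5499.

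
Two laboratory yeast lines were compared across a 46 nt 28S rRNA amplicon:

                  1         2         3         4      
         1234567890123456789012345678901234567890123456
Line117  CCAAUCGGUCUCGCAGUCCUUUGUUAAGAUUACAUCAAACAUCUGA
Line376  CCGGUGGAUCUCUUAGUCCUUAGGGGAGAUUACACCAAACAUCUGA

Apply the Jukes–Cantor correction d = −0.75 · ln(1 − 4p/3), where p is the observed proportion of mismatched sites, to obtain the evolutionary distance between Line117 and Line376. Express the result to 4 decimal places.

0.2880

The sequences differ at positions 3 (A/G), 4 (A/G), 6 (C/G), 8 (G/A), 13 (G/U), 14 (C/U), 22 (U/A), 24 (U/G), 25 (U/G), 26 (A/G), 35 (U/C).
p = 11/46 = 0.239130.
d = −0.75 · ln(1 − (4/3)·0.239130) = −0.75 · ln(0.681160) = −0.75 · (-0.383958) = 0.2880.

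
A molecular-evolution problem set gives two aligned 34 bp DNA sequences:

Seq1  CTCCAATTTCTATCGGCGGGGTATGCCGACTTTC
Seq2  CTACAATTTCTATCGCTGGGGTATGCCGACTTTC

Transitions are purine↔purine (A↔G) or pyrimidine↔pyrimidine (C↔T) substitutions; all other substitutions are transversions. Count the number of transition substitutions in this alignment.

1

The sequences differ at positions 3 (C/A, transversion), 16 (G/C, transversion), 17 (C/T, transition).
Of the 3 differences, 1 transition and 2 transversions, so the answer is 1.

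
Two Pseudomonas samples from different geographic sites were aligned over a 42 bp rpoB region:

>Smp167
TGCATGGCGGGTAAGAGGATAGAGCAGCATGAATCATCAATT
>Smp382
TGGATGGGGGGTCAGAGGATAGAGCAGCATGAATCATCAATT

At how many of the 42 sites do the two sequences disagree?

Mismatches occur at site 3 (C→G), site 8 (C→G), site 13 (A→C).
That gives 3 mismatches out of 42 aligned sites, so the Hamming distance is 3.

3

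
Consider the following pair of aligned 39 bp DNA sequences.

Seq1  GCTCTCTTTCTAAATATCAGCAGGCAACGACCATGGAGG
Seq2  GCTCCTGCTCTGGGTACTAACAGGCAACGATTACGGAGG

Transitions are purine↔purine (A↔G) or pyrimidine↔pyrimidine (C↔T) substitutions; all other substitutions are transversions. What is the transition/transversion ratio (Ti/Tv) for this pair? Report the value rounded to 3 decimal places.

12.000

Differing sites — 5:T/C (Ti); 6:C/T (Ti); 7:T/G (Tv); 8:T/C (Ti); 12:A/G (Ti); 13:A/G (Ti); 14:A/G (Ti); 17:T/C (Ti); 18:C/T (Ti); 20:G/A (Ti); 31:C/T (Ti); 32:C/T (Ti); 34:T/C (Ti).
Of the 13 differences, 12 transitions and 1 transversion, so Ti/Tv = 12/1 = 12.000.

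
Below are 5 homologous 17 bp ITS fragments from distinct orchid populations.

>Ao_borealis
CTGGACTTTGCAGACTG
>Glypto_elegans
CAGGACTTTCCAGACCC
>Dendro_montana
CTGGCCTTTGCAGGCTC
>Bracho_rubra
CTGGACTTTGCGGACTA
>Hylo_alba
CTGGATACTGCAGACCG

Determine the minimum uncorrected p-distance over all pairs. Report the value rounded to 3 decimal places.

Pairwise Hamming distances:
  Ao_borealis vs Glypto_elegans: 4
  Ao_borealis vs Dendro_montana: 3
  Ao_borealis vs Bracho_rubra: 2
  Ao_borealis vs Hylo_alba: 4
  Glypto_elegans vs Dendro_montana: 5
  Glypto_elegans vs Bracho_rubra: 5
  Glypto_elegans vs Hylo_alba: 6
  Dendro_montana vs Bracho_rubra: 4
  Dendro_montana vs Hylo_alba: 7
  Bracho_rubra vs Hylo_alba: 6
The smallest is 2 mismatches, between Ao_borealis and Bracho_rubra; p = 2/17 = 0.118.

0.118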